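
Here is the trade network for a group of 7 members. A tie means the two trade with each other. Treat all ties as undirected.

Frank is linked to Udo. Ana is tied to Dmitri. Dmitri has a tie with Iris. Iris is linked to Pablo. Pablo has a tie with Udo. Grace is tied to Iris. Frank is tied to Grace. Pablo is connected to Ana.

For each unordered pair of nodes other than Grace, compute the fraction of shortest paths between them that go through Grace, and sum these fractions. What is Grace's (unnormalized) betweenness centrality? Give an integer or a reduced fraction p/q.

2

Pairs whose geodesics pass through Grace — Dmitri–Frank: 1; Frank–Iris: 1.
All other pairs contribute 0.
Summing the contributions gives betweenness(Grace) = 2.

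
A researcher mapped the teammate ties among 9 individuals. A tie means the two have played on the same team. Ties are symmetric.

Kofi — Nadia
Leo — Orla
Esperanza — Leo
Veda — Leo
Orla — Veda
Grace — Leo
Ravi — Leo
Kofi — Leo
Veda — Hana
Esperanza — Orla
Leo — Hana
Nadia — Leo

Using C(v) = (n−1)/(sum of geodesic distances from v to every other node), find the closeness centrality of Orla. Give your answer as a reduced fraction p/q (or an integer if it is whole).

8/13

Distances from Orla: Esperanza:1, Grace:2, Hana:2, Kofi:2, Leo:1, Nadia:2, Ravi:2, Veda:1. Sum = 13.
n = 9, so closeness = 8/13.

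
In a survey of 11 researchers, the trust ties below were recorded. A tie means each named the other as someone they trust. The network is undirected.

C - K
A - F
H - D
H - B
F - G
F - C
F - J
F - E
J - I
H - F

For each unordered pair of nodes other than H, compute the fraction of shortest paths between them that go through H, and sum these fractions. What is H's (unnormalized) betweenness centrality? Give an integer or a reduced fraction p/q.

17

Pairs whose geodesics pass through H — D–A: 1; D–B: 1; D–J: 1; D–G: 1; D–K: 1; D–E: 1; D–I: 1; D–F: 1; D–C: 1; A–B: 1; B–J: 1; B–G: 1; B–K: 1; B–E: 1 … (+3 more pairs).
All other pairs contribute 0.
Summing the contributions gives betweenness(H) = 17.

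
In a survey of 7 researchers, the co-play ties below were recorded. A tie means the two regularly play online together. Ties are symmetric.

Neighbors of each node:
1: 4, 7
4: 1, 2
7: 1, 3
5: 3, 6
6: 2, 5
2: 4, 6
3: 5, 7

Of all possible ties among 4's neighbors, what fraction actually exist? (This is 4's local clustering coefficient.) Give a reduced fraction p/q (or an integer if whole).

0

4's neighbors: 1 and 2 (k = 2).
Possible neighbor pairs: C(2,2) = 1. Edges among them: none → e = 0.
Clustering(4) = 0/1.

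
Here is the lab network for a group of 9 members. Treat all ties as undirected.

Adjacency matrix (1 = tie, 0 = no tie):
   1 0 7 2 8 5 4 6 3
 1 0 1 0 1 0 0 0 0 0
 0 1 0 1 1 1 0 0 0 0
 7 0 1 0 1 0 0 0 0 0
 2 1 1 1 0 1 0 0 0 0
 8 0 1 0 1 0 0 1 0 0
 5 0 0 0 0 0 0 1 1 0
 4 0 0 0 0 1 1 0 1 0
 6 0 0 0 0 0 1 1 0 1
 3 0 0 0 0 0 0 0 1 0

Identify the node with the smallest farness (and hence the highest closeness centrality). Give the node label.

Farness (sum of distances to all others) for each node — 0:16, 1:22, 2:16, 3:26, 4:15, 5:20, 6:19, 7:22, 8:14.
The smallest farness is 14, for 8, so 8 has the highest closeness.

8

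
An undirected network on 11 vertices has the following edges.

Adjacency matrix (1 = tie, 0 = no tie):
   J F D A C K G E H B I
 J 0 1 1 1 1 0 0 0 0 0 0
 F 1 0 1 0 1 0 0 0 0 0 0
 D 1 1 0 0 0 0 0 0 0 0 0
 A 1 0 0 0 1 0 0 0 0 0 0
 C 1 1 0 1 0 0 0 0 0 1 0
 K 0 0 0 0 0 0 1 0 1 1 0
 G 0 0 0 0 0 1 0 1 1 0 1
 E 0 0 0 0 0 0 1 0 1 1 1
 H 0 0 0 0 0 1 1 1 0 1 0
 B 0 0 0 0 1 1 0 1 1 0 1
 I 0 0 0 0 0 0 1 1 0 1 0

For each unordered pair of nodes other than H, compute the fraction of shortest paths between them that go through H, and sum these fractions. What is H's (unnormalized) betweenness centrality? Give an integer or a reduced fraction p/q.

11/6

Pairs whose geodesics pass through H — J–G: 1/4; F–G: 1/4; D–G: 2/8; A–G: 1/4; C–G: 1/4; K–E: 1/3; G–B: 1/4.
All other pairs contribute 0.
Summing the contributions gives betweenness(H) = 11/6.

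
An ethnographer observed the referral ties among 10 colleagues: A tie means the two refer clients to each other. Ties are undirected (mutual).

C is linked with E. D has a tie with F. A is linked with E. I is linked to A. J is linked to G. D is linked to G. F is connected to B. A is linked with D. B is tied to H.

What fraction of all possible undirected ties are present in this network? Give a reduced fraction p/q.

1/5

There are 9 edges and 10 nodes, so the maximum possible is C(10,2) = 45.
Density = 9/45 = 1/5.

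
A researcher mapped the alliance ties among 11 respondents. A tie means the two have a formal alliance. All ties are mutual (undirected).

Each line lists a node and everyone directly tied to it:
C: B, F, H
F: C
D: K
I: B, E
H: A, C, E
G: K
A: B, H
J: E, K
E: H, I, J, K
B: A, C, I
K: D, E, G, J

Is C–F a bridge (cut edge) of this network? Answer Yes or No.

Without the C–F edge there is no alternate route between C and F, so the network disconnects. It is a bridge.

Yes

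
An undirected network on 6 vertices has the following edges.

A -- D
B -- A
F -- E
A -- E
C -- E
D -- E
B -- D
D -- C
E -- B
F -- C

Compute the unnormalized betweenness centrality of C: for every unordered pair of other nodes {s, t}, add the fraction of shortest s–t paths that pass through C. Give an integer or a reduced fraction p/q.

Pairs whose geodesics pass through C — F–D: 1/2.
All other pairs contribute 0.
Summing the contributions gives betweenness(C) = 1/2.

1/2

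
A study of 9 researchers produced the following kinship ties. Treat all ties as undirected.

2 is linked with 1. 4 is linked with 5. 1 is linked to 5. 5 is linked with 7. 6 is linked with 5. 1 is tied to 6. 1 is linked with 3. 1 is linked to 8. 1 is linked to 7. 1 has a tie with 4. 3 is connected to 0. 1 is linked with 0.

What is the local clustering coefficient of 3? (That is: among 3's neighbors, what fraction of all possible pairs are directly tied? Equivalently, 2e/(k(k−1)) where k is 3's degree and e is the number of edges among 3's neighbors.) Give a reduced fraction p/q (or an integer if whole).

3's neighbors: 0 and 1 (k = 2).
Possible neighbor pairs: C(2,2) = 1. Edges among them: 0–1 → e = 1.
Clustering(3) = 1/1.

1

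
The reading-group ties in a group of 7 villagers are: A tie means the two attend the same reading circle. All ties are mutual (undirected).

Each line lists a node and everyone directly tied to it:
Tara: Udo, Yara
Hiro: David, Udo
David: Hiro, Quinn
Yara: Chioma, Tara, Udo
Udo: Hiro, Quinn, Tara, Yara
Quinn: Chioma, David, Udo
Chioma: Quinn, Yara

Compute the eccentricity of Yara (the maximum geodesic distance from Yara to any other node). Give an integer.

Distances from Yara: Chioma:1, David:3, Hiro:2, Quinn:2, Tara:1, Udo:1.
The largest is 3 (to David), so the eccentricity of Yara is 3.

3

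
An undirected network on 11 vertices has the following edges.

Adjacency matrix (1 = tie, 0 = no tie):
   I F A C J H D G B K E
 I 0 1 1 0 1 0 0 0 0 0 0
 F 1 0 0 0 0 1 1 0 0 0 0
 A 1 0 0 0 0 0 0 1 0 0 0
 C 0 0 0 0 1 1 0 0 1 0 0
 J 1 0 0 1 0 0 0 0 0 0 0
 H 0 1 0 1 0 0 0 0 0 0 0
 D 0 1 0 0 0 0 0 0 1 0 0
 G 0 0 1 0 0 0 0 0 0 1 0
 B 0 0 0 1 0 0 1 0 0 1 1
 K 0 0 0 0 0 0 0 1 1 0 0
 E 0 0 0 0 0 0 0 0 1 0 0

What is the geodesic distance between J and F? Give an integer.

One shortest route is J – I – F, which uses 2 edges, and J and F are not directly tied, so nothing shorter exists. So d(J,F) = 2.

2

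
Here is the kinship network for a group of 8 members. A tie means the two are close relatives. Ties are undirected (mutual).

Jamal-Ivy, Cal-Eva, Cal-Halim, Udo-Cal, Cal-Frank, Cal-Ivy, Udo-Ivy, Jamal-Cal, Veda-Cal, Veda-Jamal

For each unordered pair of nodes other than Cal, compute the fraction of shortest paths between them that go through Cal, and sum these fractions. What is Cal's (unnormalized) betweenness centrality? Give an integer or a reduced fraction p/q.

Pairs whose geodesics pass through Cal — Ivy–Halim: 1; Ivy–Veda: 1/2; Ivy–Frank: 1; Ivy–Eva: 1; Halim–Udo: 1; Halim–Veda: 1; Halim–Frank: 1; Halim–Jamal: 1; Halim–Eva: 1; Udo–Veda: 1; Udo–Frank: 1; Udo–Jamal: 1/2; Udo–Eva: 1; Veda–Frank: 1 … (+4 more pairs).
All other pairs contribute 0.
Summing the contributions gives betweenness(Cal) = 17.

17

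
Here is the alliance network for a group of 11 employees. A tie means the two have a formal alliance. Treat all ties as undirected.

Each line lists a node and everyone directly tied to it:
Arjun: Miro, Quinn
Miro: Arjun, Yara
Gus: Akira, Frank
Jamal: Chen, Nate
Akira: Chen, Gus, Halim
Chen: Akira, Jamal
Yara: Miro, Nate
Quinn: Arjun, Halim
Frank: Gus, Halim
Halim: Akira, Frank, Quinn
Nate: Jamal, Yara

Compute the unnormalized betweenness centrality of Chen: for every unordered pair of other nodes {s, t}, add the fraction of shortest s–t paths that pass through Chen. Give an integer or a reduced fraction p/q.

11

Pairs whose geodesics pass through Chen — Yara–Akira: 1; Yara–Gus: 1; Nate–Akira: 1; Nate–Gus: 1; Nate–Frank: 2/2; Nate–Halim: 1; Jamal–Akira: 1; Jamal–Gus: 1; Jamal–Frank: 2/2; Jamal–Halim: 1; Jamal–Quinn: 1.
All other pairs contribute 0.
Summing the contributions gives betweenness(Chen) = 11.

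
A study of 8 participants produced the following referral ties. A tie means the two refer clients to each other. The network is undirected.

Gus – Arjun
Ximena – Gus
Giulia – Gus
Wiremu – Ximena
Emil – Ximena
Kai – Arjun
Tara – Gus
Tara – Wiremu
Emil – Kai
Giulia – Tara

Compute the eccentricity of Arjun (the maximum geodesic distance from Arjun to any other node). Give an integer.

Distances from Arjun: Emil:2, Giulia:2, Gus:1, Kai:1, Tara:2, Wiremu:3, Ximena:2.
The largest is 3 (to Wiremu), so the eccentricity of Arjun is 3.

3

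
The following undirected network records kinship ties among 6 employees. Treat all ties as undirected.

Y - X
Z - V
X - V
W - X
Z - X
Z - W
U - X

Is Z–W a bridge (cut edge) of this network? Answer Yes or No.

Even without that edge, Z still reaches W via Z – X – W, so the network stays connected. Not a bridge.

No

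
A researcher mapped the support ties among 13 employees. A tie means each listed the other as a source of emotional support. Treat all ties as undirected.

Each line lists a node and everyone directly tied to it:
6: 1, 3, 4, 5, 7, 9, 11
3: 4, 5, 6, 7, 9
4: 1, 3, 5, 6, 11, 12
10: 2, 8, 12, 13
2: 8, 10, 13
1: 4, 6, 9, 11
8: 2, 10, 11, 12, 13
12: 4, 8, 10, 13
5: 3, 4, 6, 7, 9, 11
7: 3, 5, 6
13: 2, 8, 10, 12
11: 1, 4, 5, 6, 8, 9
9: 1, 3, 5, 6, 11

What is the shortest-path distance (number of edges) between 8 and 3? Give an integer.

3

One shortest route is 8 – 11 – 5 – 3, which uses 3 edges, and at distance 2 from 8 we only reach {1, 4, 5, 6, 9}, which does not include 3. So d(8,3) = 3.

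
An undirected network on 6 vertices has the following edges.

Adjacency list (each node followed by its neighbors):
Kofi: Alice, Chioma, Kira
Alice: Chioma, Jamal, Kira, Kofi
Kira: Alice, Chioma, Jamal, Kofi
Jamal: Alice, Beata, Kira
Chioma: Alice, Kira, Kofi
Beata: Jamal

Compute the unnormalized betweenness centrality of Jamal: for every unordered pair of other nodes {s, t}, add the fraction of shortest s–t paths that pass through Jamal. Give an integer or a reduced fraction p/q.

Pairs whose geodesics pass through Jamal — Chioma–Beata: 2/2; Kofi–Beata: 2/2; Alice–Beata: 1; Kira–Beata: 1.
All other pairs contribute 0.
Summing the contributions gives betweenness(Jamal) = 4.

4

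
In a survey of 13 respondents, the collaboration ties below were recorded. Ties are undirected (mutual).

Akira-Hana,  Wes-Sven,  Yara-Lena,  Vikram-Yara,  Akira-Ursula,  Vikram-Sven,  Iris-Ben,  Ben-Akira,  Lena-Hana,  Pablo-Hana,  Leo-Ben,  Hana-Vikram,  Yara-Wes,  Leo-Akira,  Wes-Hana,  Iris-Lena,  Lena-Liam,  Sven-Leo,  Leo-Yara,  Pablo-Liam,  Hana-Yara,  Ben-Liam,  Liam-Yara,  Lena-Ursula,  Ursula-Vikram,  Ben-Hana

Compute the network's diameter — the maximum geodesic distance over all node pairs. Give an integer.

Eccentricity of each node (its greatest distance to any other): Akira:2, Ben:2, Hana:2, Iris:3, Lena:3, Leo:3, Liam:3, Pablo:3, Sven:3, Ursula:3, Vikram:3, Wes:3, Yara:2.
The maximum eccentricity is 3, realized for instance by the pair Pablo–Ursula via Pablo – Hana – Vikram – Ursula. So the diameter is 3.

3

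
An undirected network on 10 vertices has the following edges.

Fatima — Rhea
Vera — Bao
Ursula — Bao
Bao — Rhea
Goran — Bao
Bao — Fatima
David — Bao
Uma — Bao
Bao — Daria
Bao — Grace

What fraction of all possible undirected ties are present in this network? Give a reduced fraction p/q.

2/9

There are 10 edges and 10 nodes, so the maximum possible is C(10,2) = 45.
Density = 10/45 = 2/9.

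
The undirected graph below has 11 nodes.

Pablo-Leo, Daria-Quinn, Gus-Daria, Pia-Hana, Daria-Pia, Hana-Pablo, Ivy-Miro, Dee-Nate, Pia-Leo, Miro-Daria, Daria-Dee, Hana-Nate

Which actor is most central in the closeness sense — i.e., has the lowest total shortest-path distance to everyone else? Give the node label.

Daria

Farness (sum of distances to all others) for each node — Daria:16, Dee:21, Gus:25, Hana:22, Ivy:32, Leo:25, Miro:23, Nate:24, Pablo:29, Pia:18, Quinn:25.
The smallest farness is 16, for Daria, so Daria has the highest closeness.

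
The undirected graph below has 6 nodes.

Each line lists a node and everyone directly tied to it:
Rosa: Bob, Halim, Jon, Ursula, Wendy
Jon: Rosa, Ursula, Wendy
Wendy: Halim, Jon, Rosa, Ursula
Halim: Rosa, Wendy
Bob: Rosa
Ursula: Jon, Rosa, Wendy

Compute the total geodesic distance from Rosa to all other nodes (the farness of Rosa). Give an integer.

5

Distances from Rosa: Bob:1, Halim:1, Jon:1, Ursula:1, Wendy:1.
Sum = 1 + 1 + 1 + 1 + 1 = 5.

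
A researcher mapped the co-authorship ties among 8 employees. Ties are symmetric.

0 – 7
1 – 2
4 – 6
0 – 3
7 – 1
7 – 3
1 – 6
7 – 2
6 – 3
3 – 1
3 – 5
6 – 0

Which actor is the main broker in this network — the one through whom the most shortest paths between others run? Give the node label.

Unnormalized betweenness of each node: 0:2/3, 1:11/3, 2:0, 3:7, 4:0, 5:0, 6:19/3, 7:7/3.
3 has the largest value, 7, making it the main broker — the node through which the most shortest paths run.

3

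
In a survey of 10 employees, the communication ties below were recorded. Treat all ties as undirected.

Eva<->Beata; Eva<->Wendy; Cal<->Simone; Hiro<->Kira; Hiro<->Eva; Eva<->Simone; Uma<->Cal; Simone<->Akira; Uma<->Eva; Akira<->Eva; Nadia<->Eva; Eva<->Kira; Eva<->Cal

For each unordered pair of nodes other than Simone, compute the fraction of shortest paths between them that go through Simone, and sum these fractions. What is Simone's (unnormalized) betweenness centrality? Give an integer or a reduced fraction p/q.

Pairs whose geodesics pass through Simone — Akira–Cal: 1/2.
All other pairs contribute 0.
Summing the contributions gives betweenness(Simone) = 1/2.

1/2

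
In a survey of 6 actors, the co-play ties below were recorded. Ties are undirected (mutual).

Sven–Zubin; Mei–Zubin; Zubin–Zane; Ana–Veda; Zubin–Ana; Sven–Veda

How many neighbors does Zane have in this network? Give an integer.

1

Zane is directly tied to Zubin. That is 1 neighbor, so the degree of Zane is 1.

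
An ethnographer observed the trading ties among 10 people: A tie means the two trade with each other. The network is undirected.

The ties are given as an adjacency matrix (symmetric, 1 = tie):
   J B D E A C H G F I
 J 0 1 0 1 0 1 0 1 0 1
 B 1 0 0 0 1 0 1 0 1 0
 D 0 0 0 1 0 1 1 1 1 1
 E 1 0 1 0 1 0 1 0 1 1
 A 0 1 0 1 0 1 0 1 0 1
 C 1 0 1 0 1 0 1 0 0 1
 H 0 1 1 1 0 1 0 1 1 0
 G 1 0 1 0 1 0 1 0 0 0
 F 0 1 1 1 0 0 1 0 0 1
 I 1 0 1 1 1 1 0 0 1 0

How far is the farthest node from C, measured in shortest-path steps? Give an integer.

2

Distances from C: A:1, B:2, D:1, E:2, F:2, G:2, H:1, I:1, J:1.
The largest is 2 (to B, E, G, and F), so the eccentricity of C is 2.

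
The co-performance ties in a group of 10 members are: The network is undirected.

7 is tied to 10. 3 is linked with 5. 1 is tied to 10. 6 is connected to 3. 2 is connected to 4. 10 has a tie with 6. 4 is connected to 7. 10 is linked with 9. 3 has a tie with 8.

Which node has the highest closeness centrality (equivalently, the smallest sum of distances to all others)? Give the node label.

10

Farness (sum of distances to all others) for each node — 1:25, 2:35, 3:23, 4:27, 5:31, 6:19, 7:21, 8:31, 9:25, 10:17.
The smallest farness is 17, for 10, so 10 has the highest closeness.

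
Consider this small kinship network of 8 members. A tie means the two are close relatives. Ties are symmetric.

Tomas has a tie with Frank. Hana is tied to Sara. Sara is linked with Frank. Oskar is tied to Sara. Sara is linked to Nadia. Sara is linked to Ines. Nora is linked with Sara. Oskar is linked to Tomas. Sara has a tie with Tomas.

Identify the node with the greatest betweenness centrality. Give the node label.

Unnormalized betweenness of each node: Frank:0, Hana:0, Ines:0, Nadia:0, Nora:0, Oskar:0, Sara:37/2, Tomas:1/2.
Sara has the largest value, 37/2, making it the main broker — the node through which the most shortest paths run.

Sara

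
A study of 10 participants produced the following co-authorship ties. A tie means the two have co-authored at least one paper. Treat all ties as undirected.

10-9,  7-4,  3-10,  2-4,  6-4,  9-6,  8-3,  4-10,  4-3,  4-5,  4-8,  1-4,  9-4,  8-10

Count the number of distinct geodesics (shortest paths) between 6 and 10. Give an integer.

2

The shortest distance is 2. The length-2 paths are: 6–4–10; 6–9–10.
That gives 2 distinct shortest paths.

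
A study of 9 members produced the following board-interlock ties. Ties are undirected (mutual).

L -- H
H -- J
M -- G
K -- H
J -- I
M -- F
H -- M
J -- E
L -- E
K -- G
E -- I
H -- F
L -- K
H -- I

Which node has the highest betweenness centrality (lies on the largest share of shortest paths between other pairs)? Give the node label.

H

Unnormalized betweenness of each node: E:1, F:0, G:1/2, H:29/2, I:1, J:1, K:7/2, L:3, M:5/2.
H has the largest value, 29/2, making it the main broker — the node through which the most shortest paths run.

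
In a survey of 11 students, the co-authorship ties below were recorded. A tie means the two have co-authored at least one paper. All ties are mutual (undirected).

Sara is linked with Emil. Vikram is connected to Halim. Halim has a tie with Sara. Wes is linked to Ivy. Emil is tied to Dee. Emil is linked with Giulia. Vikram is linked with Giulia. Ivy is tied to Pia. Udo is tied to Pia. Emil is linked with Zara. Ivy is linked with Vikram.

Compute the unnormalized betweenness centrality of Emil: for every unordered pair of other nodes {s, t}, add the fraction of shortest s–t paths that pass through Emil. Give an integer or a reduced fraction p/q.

18

Pairs whose geodesics pass through Emil — Dee–Zara: 1; Dee–Udo: 1; Dee–Giulia: 1; Dee–Ivy: 1; Dee–Pia: 1; Dee–Vikram: 1; Dee–Sara: 1; Dee–Wes: 1; Dee–Halim: 1; Zara–Udo: 1; Zara–Giulia: 1; Zara–Ivy: 1; Zara–Pia: 1; Zara–Vikram: 1 … (+4 more pairs).
All other pairs contribute 0.
Summing the contributions gives betweenness(Emil) = 18.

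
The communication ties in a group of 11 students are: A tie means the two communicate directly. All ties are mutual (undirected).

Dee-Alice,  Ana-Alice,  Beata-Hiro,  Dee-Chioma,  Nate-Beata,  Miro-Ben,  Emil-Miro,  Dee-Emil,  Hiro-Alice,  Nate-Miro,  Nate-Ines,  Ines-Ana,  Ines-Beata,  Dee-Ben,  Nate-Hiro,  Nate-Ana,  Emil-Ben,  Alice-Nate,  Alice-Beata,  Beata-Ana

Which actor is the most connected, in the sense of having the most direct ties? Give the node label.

Nate

Degrees — Alice:5, Ana:4, Beata:5, Ben:3, Chioma:1, Dee:4, Emil:3, Hiro:3, Ines:3, Miro:3, Nate:6.
The maximum is 6, attained only by Nate.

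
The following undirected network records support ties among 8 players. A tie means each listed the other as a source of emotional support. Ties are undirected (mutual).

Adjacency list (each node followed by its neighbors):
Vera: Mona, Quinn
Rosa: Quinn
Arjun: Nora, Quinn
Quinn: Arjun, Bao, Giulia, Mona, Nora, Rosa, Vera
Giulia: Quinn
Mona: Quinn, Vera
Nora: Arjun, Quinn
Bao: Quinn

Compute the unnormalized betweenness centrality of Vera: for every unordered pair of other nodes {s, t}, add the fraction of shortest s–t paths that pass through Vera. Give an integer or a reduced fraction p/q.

No shortest path between any pair of other nodes passes through Vera.
Summing the contributions gives betweenness(Vera) = 0.

0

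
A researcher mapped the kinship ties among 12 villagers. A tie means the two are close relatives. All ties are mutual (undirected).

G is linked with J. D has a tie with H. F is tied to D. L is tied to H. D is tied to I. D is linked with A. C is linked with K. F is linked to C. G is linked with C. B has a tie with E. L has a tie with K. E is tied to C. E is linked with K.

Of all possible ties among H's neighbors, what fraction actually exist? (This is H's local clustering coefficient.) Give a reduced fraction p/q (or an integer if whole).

0

H's neighbors: D and L (k = 2).
Possible neighbor pairs: C(2,2) = 1. Edges among them: none → e = 0.
Clustering(H) = 0/1.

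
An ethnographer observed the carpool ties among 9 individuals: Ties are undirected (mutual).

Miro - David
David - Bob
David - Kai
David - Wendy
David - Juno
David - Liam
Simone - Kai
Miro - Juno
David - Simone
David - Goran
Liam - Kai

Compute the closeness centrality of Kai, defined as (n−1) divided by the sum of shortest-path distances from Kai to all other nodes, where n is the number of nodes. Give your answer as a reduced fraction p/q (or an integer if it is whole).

8/13

Distances from Kai: Bob:2, David:1, Goran:2, Juno:2, Liam:1, Miro:2, Simone:1, Wendy:2. Sum = 13.
n = 9, so closeness = 8/13.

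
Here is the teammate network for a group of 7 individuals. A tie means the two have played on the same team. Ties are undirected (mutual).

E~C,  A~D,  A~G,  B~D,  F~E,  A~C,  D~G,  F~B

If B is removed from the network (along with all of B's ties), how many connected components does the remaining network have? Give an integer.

B's neighbors (D and F) remain reachable from one another through other ties, so the rest of the network stays in one piece.

1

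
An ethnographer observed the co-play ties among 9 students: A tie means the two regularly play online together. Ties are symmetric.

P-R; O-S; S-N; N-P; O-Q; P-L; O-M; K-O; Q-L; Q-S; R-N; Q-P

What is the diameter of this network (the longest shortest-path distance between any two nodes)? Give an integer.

Eccentricity of each node (its greatest distance to any other): K:4, L:3, M:4, N:3, O:3, P:3, Q:2, R:4, S:2.
The maximum eccentricity is 4, realized for instance by the pair M–R via M – O – S – N – R. So the diameter is 4.

4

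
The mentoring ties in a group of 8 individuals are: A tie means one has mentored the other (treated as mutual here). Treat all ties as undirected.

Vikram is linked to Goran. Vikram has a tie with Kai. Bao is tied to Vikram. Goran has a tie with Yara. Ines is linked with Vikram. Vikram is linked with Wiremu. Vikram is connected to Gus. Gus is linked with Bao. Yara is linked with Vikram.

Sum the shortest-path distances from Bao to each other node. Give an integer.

12

Distances from Bao: Goran:2, Gus:1, Ines:2, Kai:2, Vikram:1, Wiremu:2, Yara:2.
Sum = 2 + 1 + 2 + 2 + 1 + 2 + 2 = 12.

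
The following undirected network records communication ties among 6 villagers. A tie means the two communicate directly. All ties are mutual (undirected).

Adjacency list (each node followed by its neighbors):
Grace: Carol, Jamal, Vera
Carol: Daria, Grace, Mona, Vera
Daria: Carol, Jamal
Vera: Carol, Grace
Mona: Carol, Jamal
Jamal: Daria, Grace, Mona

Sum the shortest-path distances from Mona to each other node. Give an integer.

Distances from Mona: Carol:1, Daria:2, Grace:2, Jamal:1, Vera:2.
Sum = 1 + 2 + 2 + 1 + 2 = 8.

8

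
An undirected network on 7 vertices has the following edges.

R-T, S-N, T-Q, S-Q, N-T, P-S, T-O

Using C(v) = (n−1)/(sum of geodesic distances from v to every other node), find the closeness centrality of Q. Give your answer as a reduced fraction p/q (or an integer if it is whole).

Distances from Q: N:2, O:2, P:2, R:2, S:1, T:1. Sum = 10.
n = 7, so closeness = 6/10 = 3/5.

3/5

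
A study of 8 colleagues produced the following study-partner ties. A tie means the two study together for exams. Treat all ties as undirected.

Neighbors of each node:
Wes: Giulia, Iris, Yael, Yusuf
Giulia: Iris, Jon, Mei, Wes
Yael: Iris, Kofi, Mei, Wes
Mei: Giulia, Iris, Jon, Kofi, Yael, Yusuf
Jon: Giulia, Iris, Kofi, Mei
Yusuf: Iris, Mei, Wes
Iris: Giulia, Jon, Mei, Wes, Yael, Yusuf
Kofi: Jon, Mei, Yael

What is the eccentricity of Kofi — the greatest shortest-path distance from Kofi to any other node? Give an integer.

2

Distances from Kofi: Giulia:2, Iris:2, Jon:1, Mei:1, Wes:2, Yael:1, Yusuf:2.
The largest is 2 (to Iris, Giulia, Yusuf, and Wes), so the eccentricity of Kofi is 2.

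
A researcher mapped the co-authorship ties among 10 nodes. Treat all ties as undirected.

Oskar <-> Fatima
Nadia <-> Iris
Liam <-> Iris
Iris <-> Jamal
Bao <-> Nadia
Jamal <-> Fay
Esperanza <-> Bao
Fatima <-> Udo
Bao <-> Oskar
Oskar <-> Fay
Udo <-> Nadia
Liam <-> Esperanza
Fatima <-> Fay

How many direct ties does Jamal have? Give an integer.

2

Jamal is directly tied to Fay and Iris. That is 2 neighbors, so the degree of Jamal is 2.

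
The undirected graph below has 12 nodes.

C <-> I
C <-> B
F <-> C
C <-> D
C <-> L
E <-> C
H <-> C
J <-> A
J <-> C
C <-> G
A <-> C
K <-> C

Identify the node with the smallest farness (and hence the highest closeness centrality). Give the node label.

C

Farness (sum of distances to all others) for each node — A:20, B:21, C:11, D:21, E:21, F:21, G:21, H:21, I:21, J:20, K:21, L:21.
The smallest farness is 11, for C, so C has the highest closeness.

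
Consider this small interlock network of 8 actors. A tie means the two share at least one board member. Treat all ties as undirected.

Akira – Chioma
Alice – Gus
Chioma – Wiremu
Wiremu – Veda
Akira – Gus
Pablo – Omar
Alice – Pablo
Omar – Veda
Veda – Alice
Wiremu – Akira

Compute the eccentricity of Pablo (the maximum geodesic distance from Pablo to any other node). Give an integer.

Distances from Pablo: Akira:3, Alice:1, Chioma:4, Gus:2, Omar:1, Veda:2, Wiremu:3.
The largest is 4 (to Chioma), so the eccentricity of Pablo is 4.

4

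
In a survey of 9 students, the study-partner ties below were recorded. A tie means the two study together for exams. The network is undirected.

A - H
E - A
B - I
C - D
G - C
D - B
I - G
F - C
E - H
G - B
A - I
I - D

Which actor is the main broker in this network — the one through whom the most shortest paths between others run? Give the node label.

I

Unnormalized betweenness of each node: A:12, B:1/3, C:22/3, D:5, E:0, F:0, G:5, H:0, I:46/3.
I has the largest value, 46/3, making it the main broker — the node through which the most shortest paths run.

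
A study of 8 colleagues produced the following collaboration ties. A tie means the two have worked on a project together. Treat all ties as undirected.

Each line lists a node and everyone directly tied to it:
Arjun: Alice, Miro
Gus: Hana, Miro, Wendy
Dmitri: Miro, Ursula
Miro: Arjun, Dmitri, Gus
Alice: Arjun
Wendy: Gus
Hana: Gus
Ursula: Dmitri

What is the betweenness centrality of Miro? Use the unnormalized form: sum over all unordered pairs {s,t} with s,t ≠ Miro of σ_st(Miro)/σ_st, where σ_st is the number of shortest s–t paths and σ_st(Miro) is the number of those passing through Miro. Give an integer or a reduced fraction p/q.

Pairs whose geodesics pass through Miro — Alice–Ursula: 1; Alice–Gus: 1; Alice–Wendy: 1; Alice–Dmitri: 1; Alice–Hana: 1; Ursula–Gus: 1; Ursula–Wendy: 1; Ursula–Hana: 1; Ursula–Arjun: 1; Gus–Dmitri: 1; Gus–Arjun: 1; Wendy–Dmitri: 1; Wendy–Arjun: 1; Dmitri–Hana: 1 … (+2 more pairs).
All other pairs contribute 0.
Summing the contributions gives betweenness(Miro) = 16.

16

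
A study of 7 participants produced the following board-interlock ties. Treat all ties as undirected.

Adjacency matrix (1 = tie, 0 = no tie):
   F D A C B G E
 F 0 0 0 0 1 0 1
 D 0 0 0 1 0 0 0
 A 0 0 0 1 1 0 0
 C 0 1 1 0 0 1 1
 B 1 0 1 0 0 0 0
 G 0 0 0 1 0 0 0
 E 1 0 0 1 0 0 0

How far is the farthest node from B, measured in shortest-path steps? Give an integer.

Distances from B: A:1, C:2, D:3, E:2, F:1, G:3.
The largest is 3 (to D and G), so the eccentricity of B is 3.

3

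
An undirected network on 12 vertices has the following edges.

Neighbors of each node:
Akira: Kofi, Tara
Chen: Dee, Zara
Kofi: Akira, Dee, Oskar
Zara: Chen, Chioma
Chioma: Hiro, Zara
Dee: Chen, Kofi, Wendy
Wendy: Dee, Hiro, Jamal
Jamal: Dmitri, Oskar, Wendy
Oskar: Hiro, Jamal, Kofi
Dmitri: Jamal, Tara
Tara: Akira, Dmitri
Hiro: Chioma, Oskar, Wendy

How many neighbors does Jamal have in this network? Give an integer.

3

Jamal is directly tied to Dmitri, Oskar, and Wendy. That is 3 neighbors, so the degree of Jamal is 3.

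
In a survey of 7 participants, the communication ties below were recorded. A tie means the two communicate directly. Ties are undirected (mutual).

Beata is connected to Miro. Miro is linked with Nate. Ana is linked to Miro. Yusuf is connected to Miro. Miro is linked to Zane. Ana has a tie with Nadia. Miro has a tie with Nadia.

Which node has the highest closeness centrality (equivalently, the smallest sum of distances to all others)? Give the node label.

Farness (sum of distances to all others) for each node — Ana:10, Beata:11, Miro:6, Nadia:10, Nate:11, Yusuf:11, Zane:11.
The smallest farness is 6, for Miro, so Miro has the highest closeness.

Miro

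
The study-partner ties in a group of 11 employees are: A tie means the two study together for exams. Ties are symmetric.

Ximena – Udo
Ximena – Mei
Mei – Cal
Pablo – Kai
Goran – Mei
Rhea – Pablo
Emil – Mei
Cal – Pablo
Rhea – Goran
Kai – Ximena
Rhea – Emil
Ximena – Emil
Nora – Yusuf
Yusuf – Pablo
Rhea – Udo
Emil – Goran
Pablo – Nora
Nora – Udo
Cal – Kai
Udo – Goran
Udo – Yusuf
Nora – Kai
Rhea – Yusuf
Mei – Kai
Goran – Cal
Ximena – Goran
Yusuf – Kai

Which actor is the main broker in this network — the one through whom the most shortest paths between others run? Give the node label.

Kai

Unnormalized betweenness of each node: Cal:4/3, Emil:5/6, Goran:29/7, Kai:257/42, Mei:38/21, Nora:2/3, Pablo:52/21, Rhea:86/21, Udo:151/42, Ximena:16/7, Yusuf:23/14.
Kai has the largest value, 257/42, making it the main broker — the node through which the most shortest paths run.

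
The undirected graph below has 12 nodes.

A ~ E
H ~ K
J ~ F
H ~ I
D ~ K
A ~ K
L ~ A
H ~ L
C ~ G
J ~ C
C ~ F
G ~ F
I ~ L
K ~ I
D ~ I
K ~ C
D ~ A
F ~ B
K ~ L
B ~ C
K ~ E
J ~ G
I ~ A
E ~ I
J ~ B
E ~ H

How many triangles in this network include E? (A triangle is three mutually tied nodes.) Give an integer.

5

E's neighbors: A, H, I, and K.
Neighbor pairs that are themselves tied: E–A–I; E–A–K; E–H–I; E–H–K; E–I–K. Each forms one triangle with E, for 5 in total.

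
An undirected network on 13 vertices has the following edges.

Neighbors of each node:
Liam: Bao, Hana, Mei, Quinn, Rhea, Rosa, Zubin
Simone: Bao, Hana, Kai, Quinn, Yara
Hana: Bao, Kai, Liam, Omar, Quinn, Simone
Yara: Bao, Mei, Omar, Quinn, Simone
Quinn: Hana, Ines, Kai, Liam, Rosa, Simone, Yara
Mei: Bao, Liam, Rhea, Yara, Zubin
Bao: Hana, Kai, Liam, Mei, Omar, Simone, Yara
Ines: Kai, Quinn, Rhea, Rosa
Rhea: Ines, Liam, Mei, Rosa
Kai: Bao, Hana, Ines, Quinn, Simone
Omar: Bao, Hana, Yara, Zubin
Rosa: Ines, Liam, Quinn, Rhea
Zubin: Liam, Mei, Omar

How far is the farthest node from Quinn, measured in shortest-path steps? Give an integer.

2

Distances from Quinn: Bao:2, Hana:1, Ines:1, Kai:1, Liam:1, Mei:2, Omar:2, Rhea:2, Rosa:1, Simone:1, Yara:1, Zubin:2.
The largest is 2 (to Bao, Zubin, Mei, Rhea, and Omar), so the eccentricity of Quinn is 2.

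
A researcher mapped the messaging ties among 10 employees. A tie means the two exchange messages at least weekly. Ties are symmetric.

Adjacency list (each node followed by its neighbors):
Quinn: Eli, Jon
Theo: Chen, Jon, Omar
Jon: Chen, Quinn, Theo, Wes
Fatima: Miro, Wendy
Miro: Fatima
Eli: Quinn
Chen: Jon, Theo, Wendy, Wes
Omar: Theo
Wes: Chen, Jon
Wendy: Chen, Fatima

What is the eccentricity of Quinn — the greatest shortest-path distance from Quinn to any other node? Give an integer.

5

Distances from Quinn: Chen:2, Eli:1, Fatima:4, Jon:1, Miro:5, Omar:3, Theo:2, Wendy:3, Wes:2.
The largest is 5 (to Miro), so the eccentricity of Quinn is 5.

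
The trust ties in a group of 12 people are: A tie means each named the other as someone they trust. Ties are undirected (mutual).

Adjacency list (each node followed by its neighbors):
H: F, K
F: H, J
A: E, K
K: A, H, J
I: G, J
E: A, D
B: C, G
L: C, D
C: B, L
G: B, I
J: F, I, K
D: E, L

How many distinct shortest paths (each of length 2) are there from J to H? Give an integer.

The shortest distance is 2. The length-2 paths are: J–F–H; J–K–H.
That gives 2 distinct shortest paths.

2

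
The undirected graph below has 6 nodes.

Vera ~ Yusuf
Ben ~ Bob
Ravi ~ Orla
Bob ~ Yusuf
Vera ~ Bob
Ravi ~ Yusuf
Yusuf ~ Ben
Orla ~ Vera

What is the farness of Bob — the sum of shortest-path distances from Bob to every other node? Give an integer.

Distances from Bob: Ben:1, Orla:2, Ravi:2, Vera:1, Yusuf:1.
Sum = 1 + 2 + 2 + 1 + 1 = 7.

7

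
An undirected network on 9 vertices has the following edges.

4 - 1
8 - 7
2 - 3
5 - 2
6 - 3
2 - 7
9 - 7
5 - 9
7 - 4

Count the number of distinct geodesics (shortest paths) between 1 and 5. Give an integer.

2

The shortest distance is 4. The length-4 paths are: 1–4–7–2–5; 1–4–7–9–5.
That gives 2 distinct shortest paths.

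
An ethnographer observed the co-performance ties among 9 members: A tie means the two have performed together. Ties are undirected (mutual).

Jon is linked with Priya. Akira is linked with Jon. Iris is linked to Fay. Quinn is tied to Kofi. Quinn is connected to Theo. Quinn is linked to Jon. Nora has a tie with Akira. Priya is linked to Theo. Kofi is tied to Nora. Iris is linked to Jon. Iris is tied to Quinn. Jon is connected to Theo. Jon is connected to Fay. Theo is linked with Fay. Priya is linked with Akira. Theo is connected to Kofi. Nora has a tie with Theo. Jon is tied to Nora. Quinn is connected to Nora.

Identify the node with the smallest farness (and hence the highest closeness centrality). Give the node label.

Farness (sum of distances to all others) for each node — Akira:13, Fay:13, Iris:13, Jon:9, Kofi:13, Nora:11, Priya:13, Quinn:11, Theo:10.
The smallest farness is 9, for Jon, so Jon has the highest closeness.

Jon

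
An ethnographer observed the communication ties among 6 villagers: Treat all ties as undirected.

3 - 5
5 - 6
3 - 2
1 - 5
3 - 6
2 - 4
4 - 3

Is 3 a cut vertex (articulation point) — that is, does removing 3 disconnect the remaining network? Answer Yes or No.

Yes

Removing 3 leaves {1, 5, and 6} with no path to {2 and 4}, so the network splits into 2 components. 3 is a cut vertex.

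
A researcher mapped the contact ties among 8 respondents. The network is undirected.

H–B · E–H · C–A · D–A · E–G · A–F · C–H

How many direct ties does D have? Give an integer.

1

D is directly tied to A. That is 1 neighbor, so the degree of D is 1.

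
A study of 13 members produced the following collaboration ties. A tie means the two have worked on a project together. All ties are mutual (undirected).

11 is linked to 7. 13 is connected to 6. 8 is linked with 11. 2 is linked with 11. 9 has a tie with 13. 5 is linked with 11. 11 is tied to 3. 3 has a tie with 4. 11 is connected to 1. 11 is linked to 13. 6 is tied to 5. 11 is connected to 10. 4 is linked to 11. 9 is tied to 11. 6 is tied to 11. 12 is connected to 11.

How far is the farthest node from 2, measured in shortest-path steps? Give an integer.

Distances from 2: 1:2, 3:2, 4:2, 5:2, 6:2, 7:2, 8:2, 9:2, 10:2, 11:1, 12:2, 13:2.
The largest is 2 (to 5, 8, 3, 12, 9, 1, 13, 7, 4, 10, and 6), so the eccentricity of 2 is 2.

2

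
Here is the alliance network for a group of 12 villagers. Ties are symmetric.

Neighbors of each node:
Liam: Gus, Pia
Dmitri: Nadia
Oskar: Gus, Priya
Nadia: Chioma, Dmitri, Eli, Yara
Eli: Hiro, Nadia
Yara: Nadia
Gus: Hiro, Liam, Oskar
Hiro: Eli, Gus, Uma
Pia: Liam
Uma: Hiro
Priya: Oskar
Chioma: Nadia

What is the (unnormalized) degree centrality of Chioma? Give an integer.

1

Chioma is directly tied to Nadia. That is 1 neighbor, so the degree of Chioma is 1.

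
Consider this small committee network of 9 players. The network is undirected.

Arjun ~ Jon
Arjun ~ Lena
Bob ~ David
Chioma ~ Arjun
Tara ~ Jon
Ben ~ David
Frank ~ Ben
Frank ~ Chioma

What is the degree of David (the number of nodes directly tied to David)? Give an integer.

David is directly tied to Ben and Bob. That is 2 neighbors, so the degree of David is 2.

2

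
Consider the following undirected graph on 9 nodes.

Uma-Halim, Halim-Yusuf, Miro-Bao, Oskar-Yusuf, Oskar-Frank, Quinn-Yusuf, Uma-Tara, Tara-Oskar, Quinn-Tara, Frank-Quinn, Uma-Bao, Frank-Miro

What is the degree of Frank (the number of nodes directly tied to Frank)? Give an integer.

3

Frank is directly tied to Miro, Oskar, and Quinn. That is 3 neighbors, so the degree of Frank is 3.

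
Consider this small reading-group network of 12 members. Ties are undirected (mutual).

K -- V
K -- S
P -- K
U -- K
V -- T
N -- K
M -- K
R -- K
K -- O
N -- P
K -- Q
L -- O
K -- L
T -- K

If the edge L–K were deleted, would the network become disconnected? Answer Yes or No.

Even without that edge, L still reaches K via L – O – K, so the network stays connected. Not a bridge.

No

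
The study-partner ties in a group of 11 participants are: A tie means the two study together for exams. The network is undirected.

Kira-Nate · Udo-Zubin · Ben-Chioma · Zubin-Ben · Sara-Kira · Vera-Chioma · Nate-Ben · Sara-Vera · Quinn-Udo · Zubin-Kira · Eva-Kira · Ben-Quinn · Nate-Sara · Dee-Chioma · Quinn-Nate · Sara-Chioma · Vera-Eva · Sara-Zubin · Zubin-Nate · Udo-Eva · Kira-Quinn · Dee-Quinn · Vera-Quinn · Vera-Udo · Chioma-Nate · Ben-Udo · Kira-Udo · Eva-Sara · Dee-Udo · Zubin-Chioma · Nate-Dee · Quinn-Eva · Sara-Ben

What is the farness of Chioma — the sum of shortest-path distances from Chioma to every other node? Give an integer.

14

Distances from Chioma: Ben:1, Dee:1, Eva:2, Kira:2, Nate:1, Quinn:2, Sara:1, Udo:2, Vera:1, Zubin:1.
Sum = 1 + 1 + 2 + 2 + 1 + 2 + 1 + 2 + 1 + 1 = 14.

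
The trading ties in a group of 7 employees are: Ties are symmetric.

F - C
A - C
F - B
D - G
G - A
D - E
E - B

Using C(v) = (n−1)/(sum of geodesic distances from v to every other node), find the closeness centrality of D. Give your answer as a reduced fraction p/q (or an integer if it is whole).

Distances from D: A:2, B:2, C:3, E:1, F:3, G:1. Sum = 12.
n = 7, so closeness = 6/12 = 1/2.

1/2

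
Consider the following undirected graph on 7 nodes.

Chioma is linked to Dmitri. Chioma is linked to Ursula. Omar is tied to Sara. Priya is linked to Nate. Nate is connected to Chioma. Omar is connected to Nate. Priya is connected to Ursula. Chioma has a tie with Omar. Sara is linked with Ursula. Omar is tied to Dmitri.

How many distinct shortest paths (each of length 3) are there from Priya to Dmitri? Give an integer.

The shortest distance is 3. The length-3 paths are: Priya–Nate–Omar–Dmitri; Priya–Ursula–Chioma–Dmitri; Priya–Nate–Chioma–Dmitri.
That gives 3 distinct shortest paths.

3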